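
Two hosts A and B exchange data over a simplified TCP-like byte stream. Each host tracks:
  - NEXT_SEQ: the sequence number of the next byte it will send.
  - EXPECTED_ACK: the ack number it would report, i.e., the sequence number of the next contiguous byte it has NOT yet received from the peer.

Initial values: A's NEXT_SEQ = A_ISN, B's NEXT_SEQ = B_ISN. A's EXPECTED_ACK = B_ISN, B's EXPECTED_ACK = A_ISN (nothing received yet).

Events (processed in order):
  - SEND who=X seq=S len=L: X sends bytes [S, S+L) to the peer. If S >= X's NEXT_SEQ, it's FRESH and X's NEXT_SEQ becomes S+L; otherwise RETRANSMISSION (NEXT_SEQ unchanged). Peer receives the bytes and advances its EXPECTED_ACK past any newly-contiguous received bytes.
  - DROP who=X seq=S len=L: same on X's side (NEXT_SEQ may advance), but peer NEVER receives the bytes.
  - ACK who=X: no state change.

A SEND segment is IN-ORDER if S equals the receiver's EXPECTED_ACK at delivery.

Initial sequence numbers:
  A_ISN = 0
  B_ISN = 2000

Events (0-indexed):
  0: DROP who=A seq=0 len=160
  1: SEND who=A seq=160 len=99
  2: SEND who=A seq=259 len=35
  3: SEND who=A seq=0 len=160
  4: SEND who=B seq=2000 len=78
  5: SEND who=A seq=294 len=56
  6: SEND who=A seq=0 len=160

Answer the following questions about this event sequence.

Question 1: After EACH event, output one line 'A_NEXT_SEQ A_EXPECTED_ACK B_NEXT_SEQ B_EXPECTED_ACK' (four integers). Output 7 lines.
160 2000 2000 0
259 2000 2000 0
294 2000 2000 0
294 2000 2000 294
294 2078 2078 294
350 2078 2078 350
350 2078 2078 350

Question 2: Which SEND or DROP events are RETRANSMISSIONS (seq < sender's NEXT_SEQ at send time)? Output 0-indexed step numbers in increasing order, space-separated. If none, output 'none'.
Step 0: DROP seq=0 -> fresh
Step 1: SEND seq=160 -> fresh
Step 2: SEND seq=259 -> fresh
Step 3: SEND seq=0 -> retransmit
Step 4: SEND seq=2000 -> fresh
Step 5: SEND seq=294 -> fresh
Step 6: SEND seq=0 -> retransmit

Answer: 3 6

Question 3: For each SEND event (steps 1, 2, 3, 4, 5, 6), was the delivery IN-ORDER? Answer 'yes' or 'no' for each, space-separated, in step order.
Step 1: SEND seq=160 -> out-of-order
Step 2: SEND seq=259 -> out-of-order
Step 3: SEND seq=0 -> in-order
Step 4: SEND seq=2000 -> in-order
Step 5: SEND seq=294 -> in-order
Step 6: SEND seq=0 -> out-of-order

Answer: no no yes yes yes no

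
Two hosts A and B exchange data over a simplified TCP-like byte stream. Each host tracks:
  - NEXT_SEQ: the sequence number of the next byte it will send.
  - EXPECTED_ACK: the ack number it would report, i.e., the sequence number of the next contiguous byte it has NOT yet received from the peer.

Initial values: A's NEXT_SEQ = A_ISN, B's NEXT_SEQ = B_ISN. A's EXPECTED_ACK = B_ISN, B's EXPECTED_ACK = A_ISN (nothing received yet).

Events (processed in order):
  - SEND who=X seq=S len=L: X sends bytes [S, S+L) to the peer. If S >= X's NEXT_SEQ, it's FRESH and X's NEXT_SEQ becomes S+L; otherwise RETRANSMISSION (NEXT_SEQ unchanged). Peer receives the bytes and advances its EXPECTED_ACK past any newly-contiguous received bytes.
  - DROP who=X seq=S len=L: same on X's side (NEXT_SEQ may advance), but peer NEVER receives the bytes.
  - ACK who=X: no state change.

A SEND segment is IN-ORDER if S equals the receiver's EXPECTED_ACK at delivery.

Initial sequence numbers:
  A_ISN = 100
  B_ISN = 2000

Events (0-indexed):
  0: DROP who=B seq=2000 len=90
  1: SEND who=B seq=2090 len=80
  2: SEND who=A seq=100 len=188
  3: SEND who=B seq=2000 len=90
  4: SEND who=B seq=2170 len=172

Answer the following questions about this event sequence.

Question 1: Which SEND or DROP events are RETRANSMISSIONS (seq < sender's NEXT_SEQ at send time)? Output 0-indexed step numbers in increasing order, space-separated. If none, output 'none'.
Answer: 3

Derivation:
Step 0: DROP seq=2000 -> fresh
Step 1: SEND seq=2090 -> fresh
Step 2: SEND seq=100 -> fresh
Step 3: SEND seq=2000 -> retransmit
Step 4: SEND seq=2170 -> fresh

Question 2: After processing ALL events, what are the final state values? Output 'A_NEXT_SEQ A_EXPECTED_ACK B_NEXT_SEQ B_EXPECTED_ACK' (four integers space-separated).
After event 0: A_seq=100 A_ack=2000 B_seq=2090 B_ack=100
After event 1: A_seq=100 A_ack=2000 B_seq=2170 B_ack=100
After event 2: A_seq=288 A_ack=2000 B_seq=2170 B_ack=288
After event 3: A_seq=288 A_ack=2170 B_seq=2170 B_ack=288
After event 4: A_seq=288 A_ack=2342 B_seq=2342 B_ack=288

Answer: 288 2342 2342 288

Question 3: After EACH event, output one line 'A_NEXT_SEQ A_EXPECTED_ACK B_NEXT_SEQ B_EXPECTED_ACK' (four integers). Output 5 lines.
100 2000 2090 100
100 2000 2170 100
288 2000 2170 288
288 2170 2170 288
288 2342 2342 288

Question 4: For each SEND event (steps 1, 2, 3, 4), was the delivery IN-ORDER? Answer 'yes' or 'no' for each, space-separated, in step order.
Step 1: SEND seq=2090 -> out-of-order
Step 2: SEND seq=100 -> in-order
Step 3: SEND seq=2000 -> in-order
Step 4: SEND seq=2170 -> in-order

Answer: no yes yes yes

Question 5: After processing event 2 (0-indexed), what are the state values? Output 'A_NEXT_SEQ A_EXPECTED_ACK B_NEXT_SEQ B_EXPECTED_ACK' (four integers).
After event 0: A_seq=100 A_ack=2000 B_seq=2090 B_ack=100
After event 1: A_seq=100 A_ack=2000 B_seq=2170 B_ack=100
After event 2: A_seq=288 A_ack=2000 B_seq=2170 B_ack=288

288 2000 2170 288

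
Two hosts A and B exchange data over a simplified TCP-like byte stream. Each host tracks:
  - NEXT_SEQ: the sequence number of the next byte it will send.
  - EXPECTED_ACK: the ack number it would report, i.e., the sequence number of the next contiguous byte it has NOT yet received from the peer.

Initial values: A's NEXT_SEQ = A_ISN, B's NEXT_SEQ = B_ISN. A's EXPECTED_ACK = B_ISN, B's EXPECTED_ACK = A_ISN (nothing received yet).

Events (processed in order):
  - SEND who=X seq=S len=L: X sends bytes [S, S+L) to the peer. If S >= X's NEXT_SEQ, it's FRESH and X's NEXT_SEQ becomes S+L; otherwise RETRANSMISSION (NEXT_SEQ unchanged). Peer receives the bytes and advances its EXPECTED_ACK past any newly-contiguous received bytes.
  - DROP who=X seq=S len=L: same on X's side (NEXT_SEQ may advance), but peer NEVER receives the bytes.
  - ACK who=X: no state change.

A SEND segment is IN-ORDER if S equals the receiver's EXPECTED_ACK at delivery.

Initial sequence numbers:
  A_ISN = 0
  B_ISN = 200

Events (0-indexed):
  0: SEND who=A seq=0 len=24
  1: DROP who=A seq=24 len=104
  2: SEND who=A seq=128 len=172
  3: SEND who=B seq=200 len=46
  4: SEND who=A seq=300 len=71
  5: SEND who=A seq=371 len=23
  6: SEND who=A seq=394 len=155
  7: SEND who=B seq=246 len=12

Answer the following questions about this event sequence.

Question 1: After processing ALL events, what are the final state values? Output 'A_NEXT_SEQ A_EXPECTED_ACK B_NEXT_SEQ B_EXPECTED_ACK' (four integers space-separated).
After event 0: A_seq=24 A_ack=200 B_seq=200 B_ack=24
After event 1: A_seq=128 A_ack=200 B_seq=200 B_ack=24
After event 2: A_seq=300 A_ack=200 B_seq=200 B_ack=24
After event 3: A_seq=300 A_ack=246 B_seq=246 B_ack=24
After event 4: A_seq=371 A_ack=246 B_seq=246 B_ack=24
After event 5: A_seq=394 A_ack=246 B_seq=246 B_ack=24
After event 6: A_seq=549 A_ack=246 B_seq=246 B_ack=24
After event 7: A_seq=549 A_ack=258 B_seq=258 B_ack=24

Answer: 549 258 258 24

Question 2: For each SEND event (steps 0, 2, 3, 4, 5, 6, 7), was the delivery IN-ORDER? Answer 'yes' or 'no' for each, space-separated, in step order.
Step 0: SEND seq=0 -> in-order
Step 2: SEND seq=128 -> out-of-order
Step 3: SEND seq=200 -> in-order
Step 4: SEND seq=300 -> out-of-order
Step 5: SEND seq=371 -> out-of-order
Step 6: SEND seq=394 -> out-of-order
Step 7: SEND seq=246 -> in-order

Answer: yes no yes no no no yes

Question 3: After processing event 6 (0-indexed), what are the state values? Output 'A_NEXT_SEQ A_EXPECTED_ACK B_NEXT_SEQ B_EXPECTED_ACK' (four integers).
After event 0: A_seq=24 A_ack=200 B_seq=200 B_ack=24
After event 1: A_seq=128 A_ack=200 B_seq=200 B_ack=24
After event 2: A_seq=300 A_ack=200 B_seq=200 B_ack=24
After event 3: A_seq=300 A_ack=246 B_seq=246 B_ack=24
After event 4: A_seq=371 A_ack=246 B_seq=246 B_ack=24
After event 5: A_seq=394 A_ack=246 B_seq=246 B_ack=24
After event 6: A_seq=549 A_ack=246 B_seq=246 B_ack=24

549 246 246 24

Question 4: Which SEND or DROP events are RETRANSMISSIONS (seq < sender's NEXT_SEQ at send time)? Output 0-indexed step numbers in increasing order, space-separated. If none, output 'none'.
Step 0: SEND seq=0 -> fresh
Step 1: DROP seq=24 -> fresh
Step 2: SEND seq=128 -> fresh
Step 3: SEND seq=200 -> fresh
Step 4: SEND seq=300 -> fresh
Step 5: SEND seq=371 -> fresh
Step 6: SEND seq=394 -> fresh
Step 7: SEND seq=246 -> fresh

Answer: none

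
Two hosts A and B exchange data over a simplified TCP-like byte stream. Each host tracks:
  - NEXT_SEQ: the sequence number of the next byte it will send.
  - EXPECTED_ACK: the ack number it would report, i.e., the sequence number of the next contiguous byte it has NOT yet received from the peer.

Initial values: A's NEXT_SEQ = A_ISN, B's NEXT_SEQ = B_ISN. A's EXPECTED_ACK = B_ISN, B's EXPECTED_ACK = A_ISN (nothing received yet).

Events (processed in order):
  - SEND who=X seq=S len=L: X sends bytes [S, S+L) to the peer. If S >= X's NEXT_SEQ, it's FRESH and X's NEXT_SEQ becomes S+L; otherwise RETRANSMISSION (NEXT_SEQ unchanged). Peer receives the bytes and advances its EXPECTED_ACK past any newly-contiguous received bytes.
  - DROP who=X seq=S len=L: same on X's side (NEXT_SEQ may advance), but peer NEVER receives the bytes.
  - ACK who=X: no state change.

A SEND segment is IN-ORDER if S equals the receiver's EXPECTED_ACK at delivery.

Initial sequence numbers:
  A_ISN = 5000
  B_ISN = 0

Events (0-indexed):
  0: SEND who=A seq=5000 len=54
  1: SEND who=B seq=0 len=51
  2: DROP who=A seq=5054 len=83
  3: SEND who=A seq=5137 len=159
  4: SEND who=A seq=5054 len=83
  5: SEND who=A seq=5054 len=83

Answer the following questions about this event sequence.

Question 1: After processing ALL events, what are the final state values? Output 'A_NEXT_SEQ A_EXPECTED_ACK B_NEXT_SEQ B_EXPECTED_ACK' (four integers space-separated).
Answer: 5296 51 51 5296

Derivation:
After event 0: A_seq=5054 A_ack=0 B_seq=0 B_ack=5054
After event 1: A_seq=5054 A_ack=51 B_seq=51 B_ack=5054
After event 2: A_seq=5137 A_ack=51 B_seq=51 B_ack=5054
After event 3: A_seq=5296 A_ack=51 B_seq=51 B_ack=5054
After event 4: A_seq=5296 A_ack=51 B_seq=51 B_ack=5296
After event 5: A_seq=5296 A_ack=51 B_seq=51 B_ack=5296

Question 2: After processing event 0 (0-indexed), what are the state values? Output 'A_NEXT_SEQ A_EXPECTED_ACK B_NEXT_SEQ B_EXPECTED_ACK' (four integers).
After event 0: A_seq=5054 A_ack=0 B_seq=0 B_ack=5054

5054 0 0 5054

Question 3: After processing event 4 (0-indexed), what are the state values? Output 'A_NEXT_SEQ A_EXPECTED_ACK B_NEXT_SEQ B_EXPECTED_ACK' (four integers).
After event 0: A_seq=5054 A_ack=0 B_seq=0 B_ack=5054
After event 1: A_seq=5054 A_ack=51 B_seq=51 B_ack=5054
After event 2: A_seq=5137 A_ack=51 B_seq=51 B_ack=5054
After event 3: A_seq=5296 A_ack=51 B_seq=51 B_ack=5054
After event 4: A_seq=5296 A_ack=51 B_seq=51 B_ack=5296

5296 51 51 5296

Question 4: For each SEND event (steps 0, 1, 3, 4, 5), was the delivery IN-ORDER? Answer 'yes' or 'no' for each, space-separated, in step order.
Answer: yes yes no yes no

Derivation:
Step 0: SEND seq=5000 -> in-order
Step 1: SEND seq=0 -> in-order
Step 3: SEND seq=5137 -> out-of-order
Step 4: SEND seq=5054 -> in-order
Step 5: SEND seq=5054 -> out-of-order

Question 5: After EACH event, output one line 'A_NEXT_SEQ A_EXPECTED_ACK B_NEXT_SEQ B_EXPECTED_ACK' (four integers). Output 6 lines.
5054 0 0 5054
5054 51 51 5054
5137 51 51 5054
5296 51 51 5054
5296 51 51 5296
5296 51 51 5296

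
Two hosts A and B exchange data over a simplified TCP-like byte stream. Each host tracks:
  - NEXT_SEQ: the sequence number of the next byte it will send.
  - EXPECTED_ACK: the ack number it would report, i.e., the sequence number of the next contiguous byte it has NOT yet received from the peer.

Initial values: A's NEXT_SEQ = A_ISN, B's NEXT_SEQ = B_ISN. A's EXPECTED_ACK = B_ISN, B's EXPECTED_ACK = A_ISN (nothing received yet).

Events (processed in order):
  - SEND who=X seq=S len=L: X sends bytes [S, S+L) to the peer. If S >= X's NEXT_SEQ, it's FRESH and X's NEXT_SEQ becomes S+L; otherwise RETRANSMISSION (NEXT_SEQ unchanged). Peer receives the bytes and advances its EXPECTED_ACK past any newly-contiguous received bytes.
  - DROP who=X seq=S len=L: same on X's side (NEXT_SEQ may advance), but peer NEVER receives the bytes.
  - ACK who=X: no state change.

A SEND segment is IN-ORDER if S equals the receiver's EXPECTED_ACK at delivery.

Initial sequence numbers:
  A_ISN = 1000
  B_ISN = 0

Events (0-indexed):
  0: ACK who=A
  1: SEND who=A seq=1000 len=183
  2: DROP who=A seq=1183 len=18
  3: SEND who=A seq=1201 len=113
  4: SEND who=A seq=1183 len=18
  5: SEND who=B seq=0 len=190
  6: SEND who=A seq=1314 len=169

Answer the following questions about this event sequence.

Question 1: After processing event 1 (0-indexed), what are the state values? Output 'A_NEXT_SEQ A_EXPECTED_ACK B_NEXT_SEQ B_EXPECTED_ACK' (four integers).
After event 0: A_seq=1000 A_ack=0 B_seq=0 B_ack=1000
After event 1: A_seq=1183 A_ack=0 B_seq=0 B_ack=1183

1183 0 0 1183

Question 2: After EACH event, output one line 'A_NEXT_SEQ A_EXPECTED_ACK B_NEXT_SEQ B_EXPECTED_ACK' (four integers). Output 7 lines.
1000 0 0 1000
1183 0 0 1183
1201 0 0 1183
1314 0 0 1183
1314 0 0 1314
1314 190 190 1314
1483 190 190 1483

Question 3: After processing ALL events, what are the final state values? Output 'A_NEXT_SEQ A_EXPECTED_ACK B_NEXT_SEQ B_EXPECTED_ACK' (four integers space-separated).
After event 0: A_seq=1000 A_ack=0 B_seq=0 B_ack=1000
After event 1: A_seq=1183 A_ack=0 B_seq=0 B_ack=1183
After event 2: A_seq=1201 A_ack=0 B_seq=0 B_ack=1183
After event 3: A_seq=1314 A_ack=0 B_seq=0 B_ack=1183
After event 4: A_seq=1314 A_ack=0 B_seq=0 B_ack=1314
After event 5: A_seq=1314 A_ack=190 B_seq=190 B_ack=1314
After event 6: A_seq=1483 A_ack=190 B_seq=190 B_ack=1483

Answer: 1483 190 190 1483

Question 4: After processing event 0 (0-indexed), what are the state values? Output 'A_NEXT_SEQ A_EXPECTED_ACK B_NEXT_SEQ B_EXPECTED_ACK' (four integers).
After event 0: A_seq=1000 A_ack=0 B_seq=0 B_ack=1000

1000 0 0 1000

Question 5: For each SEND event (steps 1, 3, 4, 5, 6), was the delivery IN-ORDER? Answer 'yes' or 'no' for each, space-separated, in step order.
Step 1: SEND seq=1000 -> in-order
Step 3: SEND seq=1201 -> out-of-order
Step 4: SEND seq=1183 -> in-order
Step 5: SEND seq=0 -> in-order
Step 6: SEND seq=1314 -> in-order

Answer: yes no yes yes yes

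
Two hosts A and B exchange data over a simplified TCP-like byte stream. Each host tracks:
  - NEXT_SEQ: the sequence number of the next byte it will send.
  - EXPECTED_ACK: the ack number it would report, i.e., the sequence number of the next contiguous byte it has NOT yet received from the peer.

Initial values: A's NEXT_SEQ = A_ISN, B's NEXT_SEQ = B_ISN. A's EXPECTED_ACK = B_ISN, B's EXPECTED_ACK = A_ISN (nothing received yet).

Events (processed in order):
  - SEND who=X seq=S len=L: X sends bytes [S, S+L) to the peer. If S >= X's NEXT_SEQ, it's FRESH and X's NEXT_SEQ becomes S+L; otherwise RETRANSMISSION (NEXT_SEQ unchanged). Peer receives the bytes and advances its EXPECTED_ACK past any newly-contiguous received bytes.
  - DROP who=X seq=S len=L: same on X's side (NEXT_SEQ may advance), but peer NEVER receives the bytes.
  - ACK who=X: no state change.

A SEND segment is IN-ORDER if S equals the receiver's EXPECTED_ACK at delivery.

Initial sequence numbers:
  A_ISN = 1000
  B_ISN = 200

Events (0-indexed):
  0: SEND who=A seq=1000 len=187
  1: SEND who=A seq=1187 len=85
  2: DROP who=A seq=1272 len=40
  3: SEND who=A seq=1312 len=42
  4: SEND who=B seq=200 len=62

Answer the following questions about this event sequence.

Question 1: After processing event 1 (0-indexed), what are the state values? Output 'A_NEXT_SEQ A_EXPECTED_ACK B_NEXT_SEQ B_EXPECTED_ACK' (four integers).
After event 0: A_seq=1187 A_ack=200 B_seq=200 B_ack=1187
After event 1: A_seq=1272 A_ack=200 B_seq=200 B_ack=1272

1272 200 200 1272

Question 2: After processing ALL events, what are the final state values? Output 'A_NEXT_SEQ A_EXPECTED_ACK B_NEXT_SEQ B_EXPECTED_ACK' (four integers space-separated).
Answer: 1354 262 262 1272

Derivation:
After event 0: A_seq=1187 A_ack=200 B_seq=200 B_ack=1187
After event 1: A_seq=1272 A_ack=200 B_seq=200 B_ack=1272
After event 2: A_seq=1312 A_ack=200 B_seq=200 B_ack=1272
After event 3: A_seq=1354 A_ack=200 B_seq=200 B_ack=1272
After event 4: A_seq=1354 A_ack=262 B_seq=262 B_ack=1272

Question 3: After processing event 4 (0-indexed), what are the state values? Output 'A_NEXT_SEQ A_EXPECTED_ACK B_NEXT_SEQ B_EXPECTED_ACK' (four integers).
After event 0: A_seq=1187 A_ack=200 B_seq=200 B_ack=1187
After event 1: A_seq=1272 A_ack=200 B_seq=200 B_ack=1272
After event 2: A_seq=1312 A_ack=200 B_seq=200 B_ack=1272
After event 3: A_seq=1354 A_ack=200 B_seq=200 B_ack=1272
After event 4: A_seq=1354 A_ack=262 B_seq=262 B_ack=1272

1354 262 262 1272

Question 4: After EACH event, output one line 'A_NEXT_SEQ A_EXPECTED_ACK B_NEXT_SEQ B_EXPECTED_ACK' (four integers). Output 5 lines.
1187 200 200 1187
1272 200 200 1272
1312 200 200 1272
1354 200 200 1272
1354 262 262 1272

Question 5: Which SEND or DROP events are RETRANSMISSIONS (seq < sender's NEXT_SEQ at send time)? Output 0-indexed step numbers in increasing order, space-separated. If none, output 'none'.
Step 0: SEND seq=1000 -> fresh
Step 1: SEND seq=1187 -> fresh
Step 2: DROP seq=1272 -> fresh
Step 3: SEND seq=1312 -> fresh
Step 4: SEND seq=200 -> fresh

Answer: none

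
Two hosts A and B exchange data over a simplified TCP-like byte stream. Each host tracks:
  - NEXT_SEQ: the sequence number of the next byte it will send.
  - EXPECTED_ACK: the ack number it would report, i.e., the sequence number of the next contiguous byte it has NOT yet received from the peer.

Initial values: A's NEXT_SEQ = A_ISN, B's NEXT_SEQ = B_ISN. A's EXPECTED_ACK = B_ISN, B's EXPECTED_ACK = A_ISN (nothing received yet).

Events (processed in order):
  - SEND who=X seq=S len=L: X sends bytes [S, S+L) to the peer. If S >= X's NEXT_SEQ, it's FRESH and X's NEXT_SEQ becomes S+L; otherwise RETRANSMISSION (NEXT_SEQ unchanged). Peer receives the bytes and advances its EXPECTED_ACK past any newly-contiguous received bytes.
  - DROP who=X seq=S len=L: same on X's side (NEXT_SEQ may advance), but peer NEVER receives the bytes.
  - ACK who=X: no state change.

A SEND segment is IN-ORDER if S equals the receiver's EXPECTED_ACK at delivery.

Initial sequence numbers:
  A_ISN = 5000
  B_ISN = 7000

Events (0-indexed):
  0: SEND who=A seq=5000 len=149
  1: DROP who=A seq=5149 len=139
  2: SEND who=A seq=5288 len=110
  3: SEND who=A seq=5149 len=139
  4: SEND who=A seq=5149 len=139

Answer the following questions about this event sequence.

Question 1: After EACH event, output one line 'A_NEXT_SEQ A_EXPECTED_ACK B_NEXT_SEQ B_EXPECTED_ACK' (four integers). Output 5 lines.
5149 7000 7000 5149
5288 7000 7000 5149
5398 7000 7000 5149
5398 7000 7000 5398
5398 7000 7000 5398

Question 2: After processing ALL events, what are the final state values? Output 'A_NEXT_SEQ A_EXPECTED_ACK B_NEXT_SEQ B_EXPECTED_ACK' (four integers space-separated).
After event 0: A_seq=5149 A_ack=7000 B_seq=7000 B_ack=5149
After event 1: A_seq=5288 A_ack=7000 B_seq=7000 B_ack=5149
After event 2: A_seq=5398 A_ack=7000 B_seq=7000 B_ack=5149
After event 3: A_seq=5398 A_ack=7000 B_seq=7000 B_ack=5398
After event 4: A_seq=5398 A_ack=7000 B_seq=7000 B_ack=5398

Answer: 5398 7000 7000 5398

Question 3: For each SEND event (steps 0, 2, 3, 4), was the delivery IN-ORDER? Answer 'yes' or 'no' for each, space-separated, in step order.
Answer: yes no yes no

Derivation:
Step 0: SEND seq=5000 -> in-order
Step 2: SEND seq=5288 -> out-of-order
Step 3: SEND seq=5149 -> in-order
Step 4: SEND seq=5149 -> out-of-order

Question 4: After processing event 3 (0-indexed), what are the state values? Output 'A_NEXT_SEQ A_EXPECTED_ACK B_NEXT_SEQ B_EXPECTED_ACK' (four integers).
After event 0: A_seq=5149 A_ack=7000 B_seq=7000 B_ack=5149
After event 1: A_seq=5288 A_ack=7000 B_seq=7000 B_ack=5149
After event 2: A_seq=5398 A_ack=7000 B_seq=7000 B_ack=5149
After event 3: A_seq=5398 A_ack=7000 B_seq=7000 B_ack=5398

5398 7000 7000 5398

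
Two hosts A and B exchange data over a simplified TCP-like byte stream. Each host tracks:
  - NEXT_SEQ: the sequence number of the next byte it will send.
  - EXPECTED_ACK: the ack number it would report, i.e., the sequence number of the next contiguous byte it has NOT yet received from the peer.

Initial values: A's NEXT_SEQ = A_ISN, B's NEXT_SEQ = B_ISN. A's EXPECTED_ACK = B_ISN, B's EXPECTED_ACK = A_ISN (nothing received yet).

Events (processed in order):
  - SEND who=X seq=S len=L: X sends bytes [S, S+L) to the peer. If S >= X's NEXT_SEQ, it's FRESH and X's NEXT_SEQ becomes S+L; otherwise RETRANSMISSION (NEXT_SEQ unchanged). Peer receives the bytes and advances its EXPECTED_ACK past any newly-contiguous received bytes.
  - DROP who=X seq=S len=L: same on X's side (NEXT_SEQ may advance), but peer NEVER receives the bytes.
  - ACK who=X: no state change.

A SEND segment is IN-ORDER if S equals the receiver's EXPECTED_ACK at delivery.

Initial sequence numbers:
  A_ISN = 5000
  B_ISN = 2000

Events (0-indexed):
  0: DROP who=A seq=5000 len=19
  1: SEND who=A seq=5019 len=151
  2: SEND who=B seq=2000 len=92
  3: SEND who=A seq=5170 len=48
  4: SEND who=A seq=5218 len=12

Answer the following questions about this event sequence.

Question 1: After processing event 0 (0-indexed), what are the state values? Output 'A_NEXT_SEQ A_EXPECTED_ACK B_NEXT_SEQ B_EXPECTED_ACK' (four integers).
After event 0: A_seq=5019 A_ack=2000 B_seq=2000 B_ack=5000

5019 2000 2000 5000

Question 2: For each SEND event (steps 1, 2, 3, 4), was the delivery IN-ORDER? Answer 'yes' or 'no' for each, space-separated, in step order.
Step 1: SEND seq=5019 -> out-of-order
Step 2: SEND seq=2000 -> in-order
Step 3: SEND seq=5170 -> out-of-order
Step 4: SEND seq=5218 -> out-of-order

Answer: no yes no no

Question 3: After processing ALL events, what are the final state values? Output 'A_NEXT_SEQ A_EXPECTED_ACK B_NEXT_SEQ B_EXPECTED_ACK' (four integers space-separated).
After event 0: A_seq=5019 A_ack=2000 B_seq=2000 B_ack=5000
After event 1: A_seq=5170 A_ack=2000 B_seq=2000 B_ack=5000
After event 2: A_seq=5170 A_ack=2092 B_seq=2092 B_ack=5000
After event 3: A_seq=5218 A_ack=2092 B_seq=2092 B_ack=5000
After event 4: A_seq=5230 A_ack=2092 B_seq=2092 B_ack=5000

Answer: 5230 2092 2092 5000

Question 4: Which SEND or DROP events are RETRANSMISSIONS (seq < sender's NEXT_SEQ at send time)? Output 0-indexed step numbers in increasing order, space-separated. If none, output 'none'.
Answer: none

Derivation:
Step 0: DROP seq=5000 -> fresh
Step 1: SEND seq=5019 -> fresh
Step 2: SEND seq=2000 -> fresh
Step 3: SEND seq=5170 -> fresh
Step 4: SEND seq=5218 -> fresh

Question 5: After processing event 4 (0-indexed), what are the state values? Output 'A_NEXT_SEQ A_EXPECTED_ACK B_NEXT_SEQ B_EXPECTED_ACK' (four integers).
After event 0: A_seq=5019 A_ack=2000 B_seq=2000 B_ack=5000
After event 1: A_seq=5170 A_ack=2000 B_seq=2000 B_ack=5000
After event 2: A_seq=5170 A_ack=2092 B_seq=2092 B_ack=5000
After event 3: A_seq=5218 A_ack=2092 B_seq=2092 B_ack=5000
After event 4: A_seq=5230 A_ack=2092 B_seq=2092 B_ack=5000

5230 2092 2092 5000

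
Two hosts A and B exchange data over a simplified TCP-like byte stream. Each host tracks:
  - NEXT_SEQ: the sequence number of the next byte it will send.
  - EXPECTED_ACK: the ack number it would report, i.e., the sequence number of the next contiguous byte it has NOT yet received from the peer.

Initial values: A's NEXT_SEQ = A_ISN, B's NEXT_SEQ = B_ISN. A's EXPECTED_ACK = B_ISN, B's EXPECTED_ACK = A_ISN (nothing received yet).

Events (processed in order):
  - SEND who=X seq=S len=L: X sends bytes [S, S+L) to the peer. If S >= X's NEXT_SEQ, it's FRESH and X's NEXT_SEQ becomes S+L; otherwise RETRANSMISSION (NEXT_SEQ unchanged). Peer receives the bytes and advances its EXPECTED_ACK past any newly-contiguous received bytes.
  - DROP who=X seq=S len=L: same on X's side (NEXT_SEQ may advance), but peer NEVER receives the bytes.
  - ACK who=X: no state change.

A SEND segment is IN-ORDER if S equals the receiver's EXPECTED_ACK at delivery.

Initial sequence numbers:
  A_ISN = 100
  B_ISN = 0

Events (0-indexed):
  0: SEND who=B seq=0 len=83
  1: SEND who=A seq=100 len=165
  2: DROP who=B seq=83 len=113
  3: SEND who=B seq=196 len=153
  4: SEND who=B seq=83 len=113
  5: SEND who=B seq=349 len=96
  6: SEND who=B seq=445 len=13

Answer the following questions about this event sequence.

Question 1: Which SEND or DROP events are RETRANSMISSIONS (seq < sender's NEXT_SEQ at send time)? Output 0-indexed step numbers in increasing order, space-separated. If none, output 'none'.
Answer: 4

Derivation:
Step 0: SEND seq=0 -> fresh
Step 1: SEND seq=100 -> fresh
Step 2: DROP seq=83 -> fresh
Step 3: SEND seq=196 -> fresh
Step 4: SEND seq=83 -> retransmit
Step 5: SEND seq=349 -> fresh
Step 6: SEND seq=445 -> fresh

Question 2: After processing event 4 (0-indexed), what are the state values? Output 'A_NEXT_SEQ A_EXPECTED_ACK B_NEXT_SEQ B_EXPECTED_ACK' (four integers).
After event 0: A_seq=100 A_ack=83 B_seq=83 B_ack=100
After event 1: A_seq=265 A_ack=83 B_seq=83 B_ack=265
After event 2: A_seq=265 A_ack=83 B_seq=196 B_ack=265
After event 3: A_seq=265 A_ack=83 B_seq=349 B_ack=265
After event 4: A_seq=265 A_ack=349 B_seq=349 B_ack=265

265 349 349 265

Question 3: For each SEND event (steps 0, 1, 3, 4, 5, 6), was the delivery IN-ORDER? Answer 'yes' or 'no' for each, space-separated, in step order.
Answer: yes yes no yes yes yes

Derivation:
Step 0: SEND seq=0 -> in-order
Step 1: SEND seq=100 -> in-order
Step 3: SEND seq=196 -> out-of-order
Step 4: SEND seq=83 -> in-order
Step 5: SEND seq=349 -> in-order
Step 6: SEND seq=445 -> in-order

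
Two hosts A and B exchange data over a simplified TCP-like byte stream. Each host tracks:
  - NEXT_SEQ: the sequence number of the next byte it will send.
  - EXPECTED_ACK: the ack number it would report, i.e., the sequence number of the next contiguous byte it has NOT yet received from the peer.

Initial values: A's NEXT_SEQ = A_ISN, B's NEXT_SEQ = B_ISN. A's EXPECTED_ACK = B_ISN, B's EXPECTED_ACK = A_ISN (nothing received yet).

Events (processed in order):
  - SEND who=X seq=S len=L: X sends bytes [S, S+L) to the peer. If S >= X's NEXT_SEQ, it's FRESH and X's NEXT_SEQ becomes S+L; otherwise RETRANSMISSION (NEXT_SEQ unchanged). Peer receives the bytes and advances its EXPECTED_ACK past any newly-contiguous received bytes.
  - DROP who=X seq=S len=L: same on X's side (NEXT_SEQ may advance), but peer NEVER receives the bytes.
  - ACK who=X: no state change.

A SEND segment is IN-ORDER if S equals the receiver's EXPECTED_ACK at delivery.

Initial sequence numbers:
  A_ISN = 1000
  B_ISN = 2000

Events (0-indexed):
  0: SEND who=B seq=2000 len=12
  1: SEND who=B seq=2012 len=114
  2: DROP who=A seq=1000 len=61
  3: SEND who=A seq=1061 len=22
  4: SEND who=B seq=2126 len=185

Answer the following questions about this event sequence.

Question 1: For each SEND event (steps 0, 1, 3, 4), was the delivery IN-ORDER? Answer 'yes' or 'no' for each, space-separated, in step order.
Step 0: SEND seq=2000 -> in-order
Step 1: SEND seq=2012 -> in-order
Step 3: SEND seq=1061 -> out-of-order
Step 4: SEND seq=2126 -> in-order

Answer: yes yes no yes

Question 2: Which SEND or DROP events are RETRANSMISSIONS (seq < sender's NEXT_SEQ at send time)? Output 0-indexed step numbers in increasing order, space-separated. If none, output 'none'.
Answer: none

Derivation:
Step 0: SEND seq=2000 -> fresh
Step 1: SEND seq=2012 -> fresh
Step 2: DROP seq=1000 -> fresh
Step 3: SEND seq=1061 -> fresh
Step 4: SEND seq=2126 -> fresh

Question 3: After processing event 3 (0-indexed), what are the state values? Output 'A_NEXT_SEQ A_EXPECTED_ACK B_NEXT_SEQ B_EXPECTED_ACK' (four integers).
After event 0: A_seq=1000 A_ack=2012 B_seq=2012 B_ack=1000
After event 1: A_seq=1000 A_ack=2126 B_seq=2126 B_ack=1000
After event 2: A_seq=1061 A_ack=2126 B_seq=2126 B_ack=1000
After event 3: A_seq=1083 A_ack=2126 B_seq=2126 B_ack=1000

1083 2126 2126 1000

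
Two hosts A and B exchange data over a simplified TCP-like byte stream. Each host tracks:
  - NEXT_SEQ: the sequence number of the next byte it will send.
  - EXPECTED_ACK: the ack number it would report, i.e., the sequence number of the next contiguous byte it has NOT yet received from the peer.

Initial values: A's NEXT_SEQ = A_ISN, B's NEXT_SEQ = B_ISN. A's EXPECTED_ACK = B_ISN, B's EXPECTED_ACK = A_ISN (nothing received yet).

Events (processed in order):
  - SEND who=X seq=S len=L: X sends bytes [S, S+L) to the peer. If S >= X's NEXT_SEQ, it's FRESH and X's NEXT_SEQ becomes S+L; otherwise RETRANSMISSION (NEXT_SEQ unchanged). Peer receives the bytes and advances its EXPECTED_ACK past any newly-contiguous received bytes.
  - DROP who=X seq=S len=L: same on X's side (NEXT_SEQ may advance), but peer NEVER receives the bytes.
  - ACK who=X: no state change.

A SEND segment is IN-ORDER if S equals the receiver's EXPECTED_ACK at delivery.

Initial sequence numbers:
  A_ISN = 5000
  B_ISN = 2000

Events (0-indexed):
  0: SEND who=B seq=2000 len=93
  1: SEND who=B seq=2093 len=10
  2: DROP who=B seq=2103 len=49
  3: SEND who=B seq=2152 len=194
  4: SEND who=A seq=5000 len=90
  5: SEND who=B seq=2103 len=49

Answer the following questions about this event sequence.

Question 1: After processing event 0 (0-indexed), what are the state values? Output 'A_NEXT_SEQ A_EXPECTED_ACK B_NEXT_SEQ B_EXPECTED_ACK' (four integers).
After event 0: A_seq=5000 A_ack=2093 B_seq=2093 B_ack=5000

5000 2093 2093 5000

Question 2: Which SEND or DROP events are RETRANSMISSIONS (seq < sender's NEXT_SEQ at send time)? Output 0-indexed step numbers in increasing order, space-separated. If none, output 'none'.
Step 0: SEND seq=2000 -> fresh
Step 1: SEND seq=2093 -> fresh
Step 2: DROP seq=2103 -> fresh
Step 3: SEND seq=2152 -> fresh
Step 4: SEND seq=5000 -> fresh
Step 5: SEND seq=2103 -> retransmit

Answer: 5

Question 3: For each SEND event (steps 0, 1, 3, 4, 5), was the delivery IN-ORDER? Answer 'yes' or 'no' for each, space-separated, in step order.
Step 0: SEND seq=2000 -> in-order
Step 1: SEND seq=2093 -> in-order
Step 3: SEND seq=2152 -> out-of-order
Step 4: SEND seq=5000 -> in-order
Step 5: SEND seq=2103 -> in-order

Answer: yes yes no yes yes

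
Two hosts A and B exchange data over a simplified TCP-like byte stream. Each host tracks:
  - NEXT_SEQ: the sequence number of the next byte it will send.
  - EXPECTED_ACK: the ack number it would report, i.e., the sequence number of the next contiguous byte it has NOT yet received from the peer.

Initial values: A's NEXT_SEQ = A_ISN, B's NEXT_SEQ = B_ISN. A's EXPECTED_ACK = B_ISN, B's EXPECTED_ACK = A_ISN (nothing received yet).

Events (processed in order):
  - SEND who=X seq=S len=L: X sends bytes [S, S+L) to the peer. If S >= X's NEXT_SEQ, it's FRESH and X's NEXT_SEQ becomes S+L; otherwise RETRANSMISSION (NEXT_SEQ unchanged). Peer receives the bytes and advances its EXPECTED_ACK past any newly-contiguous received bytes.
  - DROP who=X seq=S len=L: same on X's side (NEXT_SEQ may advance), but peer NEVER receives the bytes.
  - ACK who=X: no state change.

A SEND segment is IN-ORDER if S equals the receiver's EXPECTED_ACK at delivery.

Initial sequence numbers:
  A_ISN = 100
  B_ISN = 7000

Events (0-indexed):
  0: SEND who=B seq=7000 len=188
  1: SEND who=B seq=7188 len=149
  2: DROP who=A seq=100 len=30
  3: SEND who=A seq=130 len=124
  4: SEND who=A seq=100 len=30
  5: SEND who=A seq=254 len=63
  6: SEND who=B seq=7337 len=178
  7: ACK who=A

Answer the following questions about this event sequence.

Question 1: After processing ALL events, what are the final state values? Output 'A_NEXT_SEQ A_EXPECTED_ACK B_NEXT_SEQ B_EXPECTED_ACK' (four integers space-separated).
Answer: 317 7515 7515 317

Derivation:
After event 0: A_seq=100 A_ack=7188 B_seq=7188 B_ack=100
After event 1: A_seq=100 A_ack=7337 B_seq=7337 B_ack=100
After event 2: A_seq=130 A_ack=7337 B_seq=7337 B_ack=100
After event 3: A_seq=254 A_ack=7337 B_seq=7337 B_ack=100
After event 4: A_seq=254 A_ack=7337 B_seq=7337 B_ack=254
After event 5: A_seq=317 A_ack=7337 B_seq=7337 B_ack=317
After event 6: A_seq=317 A_ack=7515 B_seq=7515 B_ack=317
After event 7: A_seq=317 A_ack=7515 B_seq=7515 B_ack=317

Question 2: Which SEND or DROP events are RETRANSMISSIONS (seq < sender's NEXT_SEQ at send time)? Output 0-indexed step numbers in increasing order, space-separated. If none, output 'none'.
Answer: 4

Derivation:
Step 0: SEND seq=7000 -> fresh
Step 1: SEND seq=7188 -> fresh
Step 2: DROP seq=100 -> fresh
Step 3: SEND seq=130 -> fresh
Step 4: SEND seq=100 -> retransmit
Step 5: SEND seq=254 -> fresh
Step 6: SEND seq=7337 -> fresh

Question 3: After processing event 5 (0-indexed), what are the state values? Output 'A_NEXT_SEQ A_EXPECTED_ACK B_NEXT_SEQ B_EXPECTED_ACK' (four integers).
After event 0: A_seq=100 A_ack=7188 B_seq=7188 B_ack=100
After event 1: A_seq=100 A_ack=7337 B_seq=7337 B_ack=100
After event 2: A_seq=130 A_ack=7337 B_seq=7337 B_ack=100
After event 3: A_seq=254 A_ack=7337 B_seq=7337 B_ack=100
After event 4: A_seq=254 A_ack=7337 B_seq=7337 B_ack=254
After event 5: A_seq=317 A_ack=7337 B_seq=7337 B_ack=317

317 7337 7337 317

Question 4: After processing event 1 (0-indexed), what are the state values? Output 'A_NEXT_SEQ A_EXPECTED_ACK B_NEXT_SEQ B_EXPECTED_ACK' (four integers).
After event 0: A_seq=100 A_ack=7188 B_seq=7188 B_ack=100
After event 1: A_seq=100 A_ack=7337 B_seq=7337 B_ack=100

100 7337 7337 100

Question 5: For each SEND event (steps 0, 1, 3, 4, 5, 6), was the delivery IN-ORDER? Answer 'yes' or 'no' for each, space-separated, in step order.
Step 0: SEND seq=7000 -> in-order
Step 1: SEND seq=7188 -> in-order
Step 3: SEND seq=130 -> out-of-order
Step 4: SEND seq=100 -> in-order
Step 5: SEND seq=254 -> in-order
Step 6: SEND seq=7337 -> in-order

Answer: yes yes no yes yes yes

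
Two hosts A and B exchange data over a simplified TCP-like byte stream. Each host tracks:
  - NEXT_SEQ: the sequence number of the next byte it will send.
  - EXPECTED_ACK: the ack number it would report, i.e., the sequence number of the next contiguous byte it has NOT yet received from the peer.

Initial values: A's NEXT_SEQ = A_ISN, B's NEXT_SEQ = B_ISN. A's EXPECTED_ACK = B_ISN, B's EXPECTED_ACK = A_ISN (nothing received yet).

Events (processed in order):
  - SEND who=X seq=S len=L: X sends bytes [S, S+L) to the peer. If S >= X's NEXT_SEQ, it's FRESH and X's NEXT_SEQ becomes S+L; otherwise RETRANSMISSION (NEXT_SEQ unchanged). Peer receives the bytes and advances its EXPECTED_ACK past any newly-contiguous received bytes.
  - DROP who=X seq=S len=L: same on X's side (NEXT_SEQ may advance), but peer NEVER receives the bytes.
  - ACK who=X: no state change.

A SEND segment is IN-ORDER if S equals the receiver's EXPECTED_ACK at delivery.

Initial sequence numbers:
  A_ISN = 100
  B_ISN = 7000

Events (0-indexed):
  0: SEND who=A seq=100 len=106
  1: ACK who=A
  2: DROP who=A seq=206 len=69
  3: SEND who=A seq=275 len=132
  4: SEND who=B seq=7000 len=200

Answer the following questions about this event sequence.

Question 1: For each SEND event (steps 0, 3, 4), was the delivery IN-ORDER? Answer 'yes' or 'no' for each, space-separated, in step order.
Step 0: SEND seq=100 -> in-order
Step 3: SEND seq=275 -> out-of-order
Step 4: SEND seq=7000 -> in-order

Answer: yes no yes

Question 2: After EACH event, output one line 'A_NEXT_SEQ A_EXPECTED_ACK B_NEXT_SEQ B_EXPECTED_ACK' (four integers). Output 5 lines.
206 7000 7000 206
206 7000 7000 206
275 7000 7000 206
407 7000 7000 206
407 7200 7200 206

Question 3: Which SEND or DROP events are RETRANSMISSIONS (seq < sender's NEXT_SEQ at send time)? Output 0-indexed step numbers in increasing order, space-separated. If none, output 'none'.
Step 0: SEND seq=100 -> fresh
Step 2: DROP seq=206 -> fresh
Step 3: SEND seq=275 -> fresh
Step 4: SEND seq=7000 -> fresh

Answer: none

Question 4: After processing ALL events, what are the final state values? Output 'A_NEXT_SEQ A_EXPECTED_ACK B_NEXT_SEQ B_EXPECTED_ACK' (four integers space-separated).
After event 0: A_seq=206 A_ack=7000 B_seq=7000 B_ack=206
After event 1: A_seq=206 A_ack=7000 B_seq=7000 B_ack=206
After event 2: A_seq=275 A_ack=7000 B_seq=7000 B_ack=206
After event 3: A_seq=407 A_ack=7000 B_seq=7000 B_ack=206
After event 4: A_seq=407 A_ack=7200 B_seq=7200 B_ack=206

Answer: 407 7200 7200 206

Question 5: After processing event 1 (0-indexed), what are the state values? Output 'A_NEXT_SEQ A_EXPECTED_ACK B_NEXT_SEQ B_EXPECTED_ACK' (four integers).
After event 0: A_seq=206 A_ack=7000 B_seq=7000 B_ack=206
After event 1: A_seq=206 A_ack=7000 B_seq=7000 B_ack=206

206 7000 7000 206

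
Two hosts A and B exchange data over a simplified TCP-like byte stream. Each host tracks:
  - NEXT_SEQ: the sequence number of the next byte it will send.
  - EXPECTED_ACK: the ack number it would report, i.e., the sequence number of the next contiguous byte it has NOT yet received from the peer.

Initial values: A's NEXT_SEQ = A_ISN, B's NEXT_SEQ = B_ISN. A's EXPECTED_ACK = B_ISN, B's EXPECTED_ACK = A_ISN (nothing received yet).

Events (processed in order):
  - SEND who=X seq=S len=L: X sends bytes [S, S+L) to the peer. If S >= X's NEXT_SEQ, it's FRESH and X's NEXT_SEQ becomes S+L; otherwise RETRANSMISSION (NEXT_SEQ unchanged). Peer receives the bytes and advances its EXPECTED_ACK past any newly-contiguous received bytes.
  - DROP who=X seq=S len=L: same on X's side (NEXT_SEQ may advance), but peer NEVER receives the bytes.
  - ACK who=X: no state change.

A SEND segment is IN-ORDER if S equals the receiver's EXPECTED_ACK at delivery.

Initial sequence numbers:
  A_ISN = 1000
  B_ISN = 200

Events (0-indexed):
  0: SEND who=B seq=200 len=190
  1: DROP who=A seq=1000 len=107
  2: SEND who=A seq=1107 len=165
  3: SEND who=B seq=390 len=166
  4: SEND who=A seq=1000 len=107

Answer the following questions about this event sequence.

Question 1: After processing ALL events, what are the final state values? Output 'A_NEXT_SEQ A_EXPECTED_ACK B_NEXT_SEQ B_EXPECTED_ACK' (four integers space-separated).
Answer: 1272 556 556 1272

Derivation:
After event 0: A_seq=1000 A_ack=390 B_seq=390 B_ack=1000
After event 1: A_seq=1107 A_ack=390 B_seq=390 B_ack=1000
After event 2: A_seq=1272 A_ack=390 B_seq=390 B_ack=1000
After event 3: A_seq=1272 A_ack=556 B_seq=556 B_ack=1000
After event 4: A_seq=1272 A_ack=556 B_seq=556 B_ack=1272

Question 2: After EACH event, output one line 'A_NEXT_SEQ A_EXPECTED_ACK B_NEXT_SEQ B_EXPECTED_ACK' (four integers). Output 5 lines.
1000 390 390 1000
1107 390 390 1000
1272 390 390 1000
1272 556 556 1000
1272 556 556 1272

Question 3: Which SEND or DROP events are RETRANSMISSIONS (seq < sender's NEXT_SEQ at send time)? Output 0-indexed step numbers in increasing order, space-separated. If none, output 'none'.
Step 0: SEND seq=200 -> fresh
Step 1: DROP seq=1000 -> fresh
Step 2: SEND seq=1107 -> fresh
Step 3: SEND seq=390 -> fresh
Step 4: SEND seq=1000 -> retransmit

Answer: 4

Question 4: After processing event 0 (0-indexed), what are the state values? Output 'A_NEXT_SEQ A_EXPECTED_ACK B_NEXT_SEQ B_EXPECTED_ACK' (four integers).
After event 0: A_seq=1000 A_ack=390 B_seq=390 B_ack=1000

1000 390 390 1000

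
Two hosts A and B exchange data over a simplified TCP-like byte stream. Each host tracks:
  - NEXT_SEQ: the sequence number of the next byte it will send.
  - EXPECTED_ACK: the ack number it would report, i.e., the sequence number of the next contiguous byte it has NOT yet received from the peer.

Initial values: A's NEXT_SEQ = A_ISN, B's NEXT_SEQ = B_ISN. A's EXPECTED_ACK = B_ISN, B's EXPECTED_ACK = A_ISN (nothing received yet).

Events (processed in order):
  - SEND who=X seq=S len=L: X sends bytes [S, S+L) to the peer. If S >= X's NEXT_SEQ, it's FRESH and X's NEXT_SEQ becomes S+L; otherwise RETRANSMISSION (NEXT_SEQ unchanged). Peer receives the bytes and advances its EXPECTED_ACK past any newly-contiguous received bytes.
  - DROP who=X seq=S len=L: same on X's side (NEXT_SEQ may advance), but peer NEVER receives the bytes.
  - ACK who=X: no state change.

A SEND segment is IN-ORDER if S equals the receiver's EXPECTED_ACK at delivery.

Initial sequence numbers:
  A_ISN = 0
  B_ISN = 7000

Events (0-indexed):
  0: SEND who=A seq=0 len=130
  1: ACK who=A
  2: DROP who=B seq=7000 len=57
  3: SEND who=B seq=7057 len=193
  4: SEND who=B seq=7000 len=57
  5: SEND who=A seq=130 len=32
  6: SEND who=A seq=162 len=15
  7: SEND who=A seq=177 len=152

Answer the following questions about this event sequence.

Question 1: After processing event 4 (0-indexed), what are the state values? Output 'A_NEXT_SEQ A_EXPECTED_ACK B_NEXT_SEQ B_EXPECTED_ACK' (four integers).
After event 0: A_seq=130 A_ack=7000 B_seq=7000 B_ack=130
After event 1: A_seq=130 A_ack=7000 B_seq=7000 B_ack=130
After event 2: A_seq=130 A_ack=7000 B_seq=7057 B_ack=130
After event 3: A_seq=130 A_ack=7000 B_seq=7250 B_ack=130
After event 4: A_seq=130 A_ack=7250 B_seq=7250 B_ack=130

130 7250 7250 130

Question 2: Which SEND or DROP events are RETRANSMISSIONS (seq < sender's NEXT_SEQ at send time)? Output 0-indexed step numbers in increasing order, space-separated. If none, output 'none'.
Answer: 4

Derivation:
Step 0: SEND seq=0 -> fresh
Step 2: DROP seq=7000 -> fresh
Step 3: SEND seq=7057 -> fresh
Step 4: SEND seq=7000 -> retransmit
Step 5: SEND seq=130 -> fresh
Step 6: SEND seq=162 -> fresh
Step 7: SEND seq=177 -> fresh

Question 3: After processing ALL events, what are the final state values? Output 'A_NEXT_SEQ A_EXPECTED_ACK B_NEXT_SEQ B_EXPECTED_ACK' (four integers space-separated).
Answer: 329 7250 7250 329

Derivation:
After event 0: A_seq=130 A_ack=7000 B_seq=7000 B_ack=130
After event 1: A_seq=130 A_ack=7000 B_seq=7000 B_ack=130
After event 2: A_seq=130 A_ack=7000 B_seq=7057 B_ack=130
After event 3: A_seq=130 A_ack=7000 B_seq=7250 B_ack=130
After event 4: A_seq=130 A_ack=7250 B_seq=7250 B_ack=130
After event 5: A_seq=162 A_ack=7250 B_seq=7250 B_ack=162
After event 6: A_seq=177 A_ack=7250 B_seq=7250 B_ack=177
After event 7: A_seq=329 A_ack=7250 B_seq=7250 B_ack=329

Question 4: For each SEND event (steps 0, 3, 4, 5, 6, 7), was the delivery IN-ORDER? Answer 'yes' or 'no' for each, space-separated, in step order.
Answer: yes no yes yes yes yes

Derivation:
Step 0: SEND seq=0 -> in-order
Step 3: SEND seq=7057 -> out-of-order
Step 4: SEND seq=7000 -> in-order
Step 5: SEND seq=130 -> in-order
Step 6: SEND seq=162 -> in-order
Step 7: SEND seq=177 -> in-order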